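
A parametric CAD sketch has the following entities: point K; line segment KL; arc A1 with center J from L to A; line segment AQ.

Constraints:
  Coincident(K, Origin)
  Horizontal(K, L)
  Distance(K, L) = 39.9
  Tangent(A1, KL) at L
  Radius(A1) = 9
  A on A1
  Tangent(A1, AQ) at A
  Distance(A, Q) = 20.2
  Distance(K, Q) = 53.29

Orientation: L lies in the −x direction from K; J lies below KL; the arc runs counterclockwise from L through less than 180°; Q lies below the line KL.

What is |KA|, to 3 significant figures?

49.9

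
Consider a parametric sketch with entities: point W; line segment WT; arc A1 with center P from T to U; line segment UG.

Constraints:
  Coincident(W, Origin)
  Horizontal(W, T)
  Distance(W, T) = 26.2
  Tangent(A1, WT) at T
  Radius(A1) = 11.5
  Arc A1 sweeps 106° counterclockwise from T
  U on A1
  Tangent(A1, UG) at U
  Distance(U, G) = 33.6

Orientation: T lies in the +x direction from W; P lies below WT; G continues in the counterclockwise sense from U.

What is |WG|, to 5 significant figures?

52.931

W is at the origin; WT is horizontal with |WT| = 26.2 and T on the +x side, so T = (26.200, 0.0000). The tangent condition forces PT to be normal to WT, so P = T + (0, -11.5) = (26.200, -11.500). On A1, T sits at bearing 90° from P; a 106° counterclockwise sweep puts U at bearing 196°, so U = P + 11.5·(cos 196°, sin 196°) = (15.145, -14.670). Since A1 is tangent to UG there, PU ⟂ UG, so UG runs along (−sin 196°, cos 196°); with |UG| = 33.6, G = (24.407, -46.968). Then |WG| = |G − W| = 52.931.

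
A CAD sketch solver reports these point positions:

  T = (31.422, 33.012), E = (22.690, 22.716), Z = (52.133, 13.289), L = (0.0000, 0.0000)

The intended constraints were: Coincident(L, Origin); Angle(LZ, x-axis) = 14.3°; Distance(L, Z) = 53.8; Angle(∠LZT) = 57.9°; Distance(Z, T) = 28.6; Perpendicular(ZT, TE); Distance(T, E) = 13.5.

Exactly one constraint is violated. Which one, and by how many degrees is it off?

Perpendicular(ZT, TE) — off by 3.30°.

L = (0.00, 0.00) ✓; LZ at 14.30° ✓; |LZ| = 53.80 ✓; ∠LZT = 57.90° ✓; |ZT| = 28.60 ✓; ∠(ZT, TE) = 93.30° ✗; |TE| = 13.50 ✓.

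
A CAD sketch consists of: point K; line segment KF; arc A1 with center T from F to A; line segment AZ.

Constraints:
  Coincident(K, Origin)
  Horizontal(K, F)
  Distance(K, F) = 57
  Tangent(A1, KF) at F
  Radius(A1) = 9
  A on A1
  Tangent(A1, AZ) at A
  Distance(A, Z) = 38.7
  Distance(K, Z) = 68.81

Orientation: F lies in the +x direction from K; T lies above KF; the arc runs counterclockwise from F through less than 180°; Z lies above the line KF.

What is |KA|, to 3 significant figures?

66.4

Checks: ∠(TF, FK) = 90.00° ✓; |TF| = 9.000 ✓; |TA| = 9.000 ✓; ∠(TA, AZ) = 90.00° ✓; |AZ| = 38.70 ✓; |KZ| = 68.81 ✓.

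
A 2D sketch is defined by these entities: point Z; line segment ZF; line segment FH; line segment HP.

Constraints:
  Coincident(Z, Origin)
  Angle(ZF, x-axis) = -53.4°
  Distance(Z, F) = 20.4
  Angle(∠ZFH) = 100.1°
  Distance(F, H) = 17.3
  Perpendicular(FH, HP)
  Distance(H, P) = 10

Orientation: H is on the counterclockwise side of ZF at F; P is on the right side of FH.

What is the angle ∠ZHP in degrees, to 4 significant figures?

133.9°

∠ZFH = 100.1°, so FH runs at -53.4° + (180° − 100.1°) = 26.50° from the x-axis; with |FH| = 17.3, H = F + 17.3·(cos 26.50°, sin 26.50°) = (27.65, -8.658). FH is perpendicular to HP; with |HP| = 10.0 on the right of FH, P = H + 10.0·(0.4462, -0.8949) = (32.11, -17.61). Then cos ∠ZHP = HZ·HP / (|HZ||HP|), giving 133.9°.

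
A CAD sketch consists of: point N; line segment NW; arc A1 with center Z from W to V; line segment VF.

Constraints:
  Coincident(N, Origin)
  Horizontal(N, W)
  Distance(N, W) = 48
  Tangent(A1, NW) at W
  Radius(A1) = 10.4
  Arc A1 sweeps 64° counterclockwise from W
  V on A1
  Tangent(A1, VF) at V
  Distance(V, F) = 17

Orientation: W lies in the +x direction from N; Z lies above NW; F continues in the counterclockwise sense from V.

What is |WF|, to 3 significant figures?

27.0

On A1, W sits at bearing -90° from Z; a 64° counterclockwise sweep puts V at bearing -26°, so V = Z + 10.4·(cos -26°, sin -26°) = (57.3, 5.84). Tangency of A1 to VF means the radius ZV is perpendicular to VF, so VF runs along (−sin -26°, cos -26°); with |VF| = 17.0, F = (64.8, 21.1). Then |WF| = |F − W| = 27.0.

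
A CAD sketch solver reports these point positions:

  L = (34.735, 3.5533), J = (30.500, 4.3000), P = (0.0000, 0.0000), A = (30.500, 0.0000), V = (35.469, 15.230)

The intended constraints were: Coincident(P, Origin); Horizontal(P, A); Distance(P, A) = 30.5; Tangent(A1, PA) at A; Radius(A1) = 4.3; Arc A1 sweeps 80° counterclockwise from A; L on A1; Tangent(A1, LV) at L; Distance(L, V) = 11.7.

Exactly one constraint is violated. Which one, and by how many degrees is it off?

Tangent(A1, LV) at L — off by 6.40°.

P = (0.00, 0.00) ✓; P.y = 0.00, A.y = 0.00 ✓; |PA| = 30.50 ✓; ∠(JA, AP) = 90.00° ✓; |JA| = 4.300 ✓; bearing(J→L) − bearing(J→A) = 80.00° ✓; |JL| = 4.300 ✓; ∠(JL, LV) = 83.60° ✗; |LV| = 11.70 ✓.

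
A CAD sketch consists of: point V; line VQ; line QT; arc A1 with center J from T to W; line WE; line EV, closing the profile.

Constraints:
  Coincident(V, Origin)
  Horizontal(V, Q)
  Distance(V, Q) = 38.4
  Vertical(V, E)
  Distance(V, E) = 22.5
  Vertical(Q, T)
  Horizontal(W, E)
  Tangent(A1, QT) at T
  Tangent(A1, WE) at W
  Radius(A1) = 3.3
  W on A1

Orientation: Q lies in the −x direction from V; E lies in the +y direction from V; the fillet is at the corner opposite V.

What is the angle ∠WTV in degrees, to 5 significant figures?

71.565°

The virtual corner opposite V is at (-38.400, 22.500). Since A1 is tangent to QT there, JT ⟂ QT and since A1 is tangent to WE there, JW ⟂ WE, with radius 3.3, so the center J sits 3.3 in from both sides at J = (-35.100, 19.200). That places the tangent points at T = (-38.400, 19.200) on QT and W = (-35.100, 22.500) on WE. Then cos ∠WTV = TW·TV / (|TW||TV|), giving 71.565°.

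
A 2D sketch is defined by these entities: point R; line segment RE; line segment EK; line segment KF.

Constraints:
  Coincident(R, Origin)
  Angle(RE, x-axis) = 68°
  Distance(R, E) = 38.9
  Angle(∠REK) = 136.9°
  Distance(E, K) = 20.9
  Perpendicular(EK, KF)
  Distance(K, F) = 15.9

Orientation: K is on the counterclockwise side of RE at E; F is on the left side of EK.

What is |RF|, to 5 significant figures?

50.447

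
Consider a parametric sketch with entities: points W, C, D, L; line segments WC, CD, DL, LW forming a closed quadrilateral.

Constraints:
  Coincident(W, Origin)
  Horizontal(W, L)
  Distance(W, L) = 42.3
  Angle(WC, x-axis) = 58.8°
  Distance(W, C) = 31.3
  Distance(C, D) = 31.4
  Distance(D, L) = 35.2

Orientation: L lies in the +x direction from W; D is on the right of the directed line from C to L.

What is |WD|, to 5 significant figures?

7.9815

W is at the origin; W and L share the same y with |WL| = 42.3 and L in +x, so L = (42.3, 0). WC runs at 58.8° with |WC| = 31.3, so C = (16.214, 26.773). D is determined by |CD| = 31.4 and |DL| = 35.2 together: it lies at the intersection of circle(C, 31.4) and circle(L, 35.2). With |CL| = 37.380, the foot of the radical line on CL is 15.305 from C and the perpendicular offset is √(31.4² − 15.305²) = 27.418. Taking the right-of-CL solution: D = (7.2572, -3.3225).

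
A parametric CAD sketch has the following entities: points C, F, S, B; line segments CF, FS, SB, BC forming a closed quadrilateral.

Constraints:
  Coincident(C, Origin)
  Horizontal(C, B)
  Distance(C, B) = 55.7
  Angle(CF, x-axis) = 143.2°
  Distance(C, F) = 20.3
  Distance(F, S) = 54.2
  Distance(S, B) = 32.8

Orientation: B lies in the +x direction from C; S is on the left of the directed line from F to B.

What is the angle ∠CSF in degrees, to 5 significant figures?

20.973°

Checks: |FS| = 54.20 ✓; |SB| = 32.80 ✓.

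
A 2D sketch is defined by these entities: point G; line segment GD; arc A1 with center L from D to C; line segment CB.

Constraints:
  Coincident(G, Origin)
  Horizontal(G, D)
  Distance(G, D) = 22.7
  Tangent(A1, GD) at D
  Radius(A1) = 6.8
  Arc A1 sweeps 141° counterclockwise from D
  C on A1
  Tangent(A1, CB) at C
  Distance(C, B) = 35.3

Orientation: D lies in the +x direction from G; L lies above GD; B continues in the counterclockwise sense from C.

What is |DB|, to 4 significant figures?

41.38

G is at the origin; G and D share the same y with |GD| = 22.7 and D on the +x side, so D = (22.70, 0.000). The tangent condition forces LD to be normal to GD, so L = D + (0, 6.8) = (22.70, 6.800). On A1, D sits at bearing -90° from L; a 141° counterclockwise sweep puts C at bearing 51°, so C = L + 6.8·(cos 51°, sin 51°) = (26.98, 12.08). Since A1 is tangent to CB there, LC ⟂ CB, so CB runs along (−sin 51°, cos 51°); with |CB| = 35.3, B = (-0.4539, 34.30). Then |DB| = |B − D| = 41.38.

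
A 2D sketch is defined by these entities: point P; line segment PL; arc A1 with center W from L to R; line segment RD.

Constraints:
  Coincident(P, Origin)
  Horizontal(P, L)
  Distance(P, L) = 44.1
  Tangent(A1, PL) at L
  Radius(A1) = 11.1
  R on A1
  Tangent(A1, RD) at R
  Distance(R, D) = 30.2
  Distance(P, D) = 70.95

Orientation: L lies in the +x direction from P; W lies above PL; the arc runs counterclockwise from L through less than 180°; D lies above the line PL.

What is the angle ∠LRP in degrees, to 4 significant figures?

31.48°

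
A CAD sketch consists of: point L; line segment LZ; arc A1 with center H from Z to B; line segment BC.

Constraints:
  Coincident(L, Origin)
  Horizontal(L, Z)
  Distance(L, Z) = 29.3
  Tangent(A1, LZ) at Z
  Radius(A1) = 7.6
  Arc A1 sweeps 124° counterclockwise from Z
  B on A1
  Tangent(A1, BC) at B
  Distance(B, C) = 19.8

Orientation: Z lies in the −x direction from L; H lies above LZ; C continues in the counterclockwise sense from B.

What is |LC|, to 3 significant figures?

44.3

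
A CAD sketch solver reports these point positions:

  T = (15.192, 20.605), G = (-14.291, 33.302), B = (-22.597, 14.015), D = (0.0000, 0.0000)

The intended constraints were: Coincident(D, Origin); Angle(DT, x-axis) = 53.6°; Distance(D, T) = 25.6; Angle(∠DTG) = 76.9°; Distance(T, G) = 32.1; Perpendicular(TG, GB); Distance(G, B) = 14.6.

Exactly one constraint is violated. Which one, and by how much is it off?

Distance(G, B) = 14.6 — off by 6.40.

D = (0.00, 0.00) ✓; DT at 53.60° ✓; |DT| = 25.60 ✓; ∠DTG = 76.90° ✓; |TG| = 32.10 ✓; ∠(TG, GB) = 90.00° ✓; |GB| = 21.00 ✗.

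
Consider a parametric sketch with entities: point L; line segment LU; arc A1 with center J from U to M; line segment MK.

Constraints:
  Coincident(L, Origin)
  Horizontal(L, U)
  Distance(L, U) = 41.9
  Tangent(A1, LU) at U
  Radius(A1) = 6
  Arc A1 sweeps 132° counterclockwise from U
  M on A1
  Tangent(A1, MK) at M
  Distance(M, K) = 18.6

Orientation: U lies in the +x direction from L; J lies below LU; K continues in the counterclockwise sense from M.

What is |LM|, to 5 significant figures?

38.757

L is at the origin; LU is horizontal with |LU| = 41.9 and U on the +x side, so U = (41.900, 0.0000). Tangency of A1 to LU means the radius JU is perpendicular to LU, so J = U + (0, -6) = (41.900, -6.0000). On A1, U sits at bearing 90° from J; a 132° counterclockwise sweep puts M at bearing 222°, so M = J + 6.0·(cos 222°, sin 222°) = (37.441, -10.015). Then |LM| = |M − L| = 38.757.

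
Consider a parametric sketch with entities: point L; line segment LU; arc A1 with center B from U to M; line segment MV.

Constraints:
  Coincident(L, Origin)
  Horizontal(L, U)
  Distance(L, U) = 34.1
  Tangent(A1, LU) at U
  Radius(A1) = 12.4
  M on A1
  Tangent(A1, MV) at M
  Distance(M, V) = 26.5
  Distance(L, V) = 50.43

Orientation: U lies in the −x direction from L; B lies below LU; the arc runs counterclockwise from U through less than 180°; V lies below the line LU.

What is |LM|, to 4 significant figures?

48.37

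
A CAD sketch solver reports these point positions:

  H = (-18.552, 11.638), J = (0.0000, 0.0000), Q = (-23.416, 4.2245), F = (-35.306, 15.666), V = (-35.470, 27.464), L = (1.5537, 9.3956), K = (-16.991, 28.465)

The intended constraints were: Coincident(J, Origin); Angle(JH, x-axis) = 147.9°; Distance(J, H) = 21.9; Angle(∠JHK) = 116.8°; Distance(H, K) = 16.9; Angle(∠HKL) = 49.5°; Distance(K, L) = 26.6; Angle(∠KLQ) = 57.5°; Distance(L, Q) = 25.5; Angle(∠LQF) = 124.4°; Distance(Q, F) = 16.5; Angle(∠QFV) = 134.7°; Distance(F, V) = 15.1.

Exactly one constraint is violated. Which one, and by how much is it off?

Distance(F, V) = 15.1 — off by 3.30.

J = (0.00, 0.00) ✓; JH at 147.9° ✓; |JH| = 21.90 ✓; ∠JHK = 116.8° ✓; |HK| = 16.90 ✓; ∠HKL = 49.50° ✓; |KL| = 26.60 ✓; ∠KLQ = 57.50° ✓; |LQ| = 25.50 ✓; ∠LQF = 124.4° ✓; |QF| = 16.50 ✓; ∠QFV = 134.7° ✓; |FV| = 11.80 ✗.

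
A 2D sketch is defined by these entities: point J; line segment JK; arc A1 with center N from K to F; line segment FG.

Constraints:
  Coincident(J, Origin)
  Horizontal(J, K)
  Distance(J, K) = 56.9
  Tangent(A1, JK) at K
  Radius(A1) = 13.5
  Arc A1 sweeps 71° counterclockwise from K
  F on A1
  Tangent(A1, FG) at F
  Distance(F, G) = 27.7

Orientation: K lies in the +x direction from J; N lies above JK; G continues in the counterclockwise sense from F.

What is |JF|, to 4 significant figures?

70.26

Tangency of A1 to JK means the radius NK is perpendicular to JK, so N = K + (0, 13.5) = (56.90, 13.50). On A1, K sits at bearing -90° from N; a 71° counterclockwise sweep puts F at bearing -19°, so F = N + 13.5·(cos -19°, sin -19°) = (69.66, 9.105). Then |JF| = |F − J| = 70.26.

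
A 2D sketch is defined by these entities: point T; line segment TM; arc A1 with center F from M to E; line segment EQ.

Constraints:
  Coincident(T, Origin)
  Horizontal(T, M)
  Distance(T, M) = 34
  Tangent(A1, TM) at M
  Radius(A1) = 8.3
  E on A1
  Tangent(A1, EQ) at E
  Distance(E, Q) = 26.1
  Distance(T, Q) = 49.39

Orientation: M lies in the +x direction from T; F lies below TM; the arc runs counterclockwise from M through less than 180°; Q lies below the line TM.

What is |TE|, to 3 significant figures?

28.3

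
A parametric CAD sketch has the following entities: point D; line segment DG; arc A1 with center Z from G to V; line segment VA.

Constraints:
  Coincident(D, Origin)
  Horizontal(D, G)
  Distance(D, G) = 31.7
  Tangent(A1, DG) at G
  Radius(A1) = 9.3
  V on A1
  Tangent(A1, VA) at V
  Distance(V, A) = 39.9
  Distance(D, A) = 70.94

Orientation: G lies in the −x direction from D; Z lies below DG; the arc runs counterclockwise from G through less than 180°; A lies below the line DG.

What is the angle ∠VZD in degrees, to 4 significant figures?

136.4°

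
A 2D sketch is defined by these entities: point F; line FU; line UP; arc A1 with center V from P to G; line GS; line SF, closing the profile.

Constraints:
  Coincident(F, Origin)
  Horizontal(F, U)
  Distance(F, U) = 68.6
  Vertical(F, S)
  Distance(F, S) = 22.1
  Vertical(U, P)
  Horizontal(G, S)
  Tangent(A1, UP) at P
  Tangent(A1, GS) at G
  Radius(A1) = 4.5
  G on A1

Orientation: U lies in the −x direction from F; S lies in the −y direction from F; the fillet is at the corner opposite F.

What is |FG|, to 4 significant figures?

67.80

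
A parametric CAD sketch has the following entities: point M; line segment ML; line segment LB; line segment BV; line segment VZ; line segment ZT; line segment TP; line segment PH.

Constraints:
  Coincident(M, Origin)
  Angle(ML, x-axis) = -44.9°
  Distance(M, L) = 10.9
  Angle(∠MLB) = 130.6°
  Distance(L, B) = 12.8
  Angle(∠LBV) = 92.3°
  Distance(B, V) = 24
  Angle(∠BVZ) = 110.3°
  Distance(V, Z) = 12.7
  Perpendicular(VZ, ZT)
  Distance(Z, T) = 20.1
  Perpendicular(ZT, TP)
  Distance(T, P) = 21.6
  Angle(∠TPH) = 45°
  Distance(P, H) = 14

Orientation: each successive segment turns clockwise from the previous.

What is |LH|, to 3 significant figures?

17.4

M is at the origin; ML runs at -44.9° with length 10.9, so L = (7.72, -7.69). ∠MLB = 130.6° gives LB at -94.3° from the x-axis; with |LB| = 12.8, B = (6.76, -20.5). ∠LBV = 92.3° gives BV at 178° from the x-axis; with |BV| = 24.0, V = (-17.2, -19.6). ∠BVZ = 110.3° gives VZ at 108° from the x-axis; with |VZ| = 12.7, Z = (-21.2, -7.56). The perpendicularity gives ZT at right angles to VZ, so ZT runs at 18.3°; with |ZT| = 20.1, T = (-2.13, -1.25). The perpendicularity gives TP at right angles to ZT, so TP runs at -71.7°; with |TP| = 21.6, P = (4.65, -21.8). ∠TPH = 45.0° gives PH at 153° from the x-axis; with |PH| = 14.0, H = (-7.85, -15.5). Then |LH| = |H − L| = 17.4.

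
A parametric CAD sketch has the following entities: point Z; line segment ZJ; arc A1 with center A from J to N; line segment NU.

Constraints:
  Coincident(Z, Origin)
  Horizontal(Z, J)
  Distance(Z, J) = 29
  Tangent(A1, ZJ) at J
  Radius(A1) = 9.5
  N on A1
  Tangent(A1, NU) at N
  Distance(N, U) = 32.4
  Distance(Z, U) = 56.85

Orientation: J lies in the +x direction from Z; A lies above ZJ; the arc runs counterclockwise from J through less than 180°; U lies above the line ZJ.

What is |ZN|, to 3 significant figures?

39.7

Checks: |AN| = 9.500 ✓; ∠(AN, NU) = 90.00° ✓; |NU| = 32.40 ✓; |ZU| = 56.85 ✓.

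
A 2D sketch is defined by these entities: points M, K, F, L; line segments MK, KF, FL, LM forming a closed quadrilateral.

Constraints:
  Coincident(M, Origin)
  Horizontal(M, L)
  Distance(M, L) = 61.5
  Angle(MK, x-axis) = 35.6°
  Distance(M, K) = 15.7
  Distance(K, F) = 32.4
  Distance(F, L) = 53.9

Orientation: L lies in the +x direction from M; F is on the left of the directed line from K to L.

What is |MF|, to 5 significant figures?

46.367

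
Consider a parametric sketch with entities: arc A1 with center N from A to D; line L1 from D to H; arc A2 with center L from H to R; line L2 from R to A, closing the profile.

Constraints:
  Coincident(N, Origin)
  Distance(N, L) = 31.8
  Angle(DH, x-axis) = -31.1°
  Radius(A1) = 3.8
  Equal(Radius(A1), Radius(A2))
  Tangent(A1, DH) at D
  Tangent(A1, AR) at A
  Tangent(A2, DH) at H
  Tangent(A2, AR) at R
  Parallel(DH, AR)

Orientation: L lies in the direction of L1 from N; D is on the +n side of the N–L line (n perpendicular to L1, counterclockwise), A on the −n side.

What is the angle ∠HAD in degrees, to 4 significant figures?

76.56°

The slot axis is L1's direction at -31.1°, so u = (cos -31.1°, sin -31.1°) = (0.8563, -0.5165) and n = (−sin -31.1°, cos -31.1°) = (0.5165, 0.8563). N is at the origin and L lies 31.8 along u from N, so L = 31.8·u = (27.23, -16.43). Tangency of A1 to both parallel lines with radius 3.8 puts D and A at N ± 3.8·n: D = (1.963, 3.254), A = (-1.963, -3.254). Equal radii place H and R the same way about L: H = L + 3.8·n = (29.19, -13.17), R = L − 3.8·n = (25.27, -19.68). Then cos ∠HAD = AH·AD / (|AH||AD|), giving 76.56°.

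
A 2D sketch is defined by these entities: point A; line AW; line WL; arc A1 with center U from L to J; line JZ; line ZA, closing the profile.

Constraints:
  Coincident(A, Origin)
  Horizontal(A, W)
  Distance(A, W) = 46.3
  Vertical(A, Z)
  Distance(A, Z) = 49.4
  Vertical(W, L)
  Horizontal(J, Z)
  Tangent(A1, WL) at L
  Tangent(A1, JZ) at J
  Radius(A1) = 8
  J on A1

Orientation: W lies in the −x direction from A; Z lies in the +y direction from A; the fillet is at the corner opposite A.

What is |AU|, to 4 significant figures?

56.40

A is at the origin; A and W share the same y with |AW| = 46.3 and W on the −x side, so W = (-46.30, 0.000). A and Z share the same x with |AZ| = 49.4 and Z on the +y side, so Z = (0.000, 49.40). The virtual corner opposite A is at (-46.30, 49.40). A1 meets WL tangentially, so UL is at right angles to WL and the tangent condition forces UJ to be normal to JZ, with radius 8.0, so the center U sits 8.0 in from both sides at U = (-38.30, 41.40). Then |AU| = |U − A| = 56.40.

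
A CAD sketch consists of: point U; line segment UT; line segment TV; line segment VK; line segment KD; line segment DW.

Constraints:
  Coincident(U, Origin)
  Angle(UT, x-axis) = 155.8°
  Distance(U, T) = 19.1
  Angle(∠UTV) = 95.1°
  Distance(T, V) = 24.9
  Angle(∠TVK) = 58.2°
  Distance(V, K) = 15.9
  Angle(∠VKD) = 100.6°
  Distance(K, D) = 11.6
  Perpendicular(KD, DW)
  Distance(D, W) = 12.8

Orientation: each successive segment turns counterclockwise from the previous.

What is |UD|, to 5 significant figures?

12.208

U is at the origin; UT runs at 155.8° with length 19.1, so T = (-17.421, 7.8295). ∠UTV = 95.1° gives TV at -119.30° from the x-axis; with |TV| = 24.9, V = (-29.607, -13.885). ∠TVK = 58.2° gives VK at 2.5000° from the x-axis; with |VK| = 15.9, K = (-13.722, -13.191). ∠VKD = 100.6° gives KD at 81.900° from the x-axis; with |KD| = 11.6, D = (-12.088, -1.7072). Then |UD| = |D − U| = 12.208.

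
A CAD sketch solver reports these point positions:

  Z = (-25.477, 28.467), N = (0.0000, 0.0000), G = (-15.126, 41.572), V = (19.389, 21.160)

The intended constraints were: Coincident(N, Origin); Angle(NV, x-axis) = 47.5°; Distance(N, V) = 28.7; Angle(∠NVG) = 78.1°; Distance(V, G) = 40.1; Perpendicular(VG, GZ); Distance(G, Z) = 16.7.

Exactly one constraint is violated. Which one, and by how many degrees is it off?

Perpendicular(VG, GZ) — off by 7.70°.

N = (0.00, 0.00) ✓; NV at 47.50° ✓; |NV| = 28.70 ✓; ∠NVG = 78.10° ✓; |VG| = 40.10 ✓; ∠(VG, GZ) = 82.30° ✗; |GZ| = 16.70 ✓.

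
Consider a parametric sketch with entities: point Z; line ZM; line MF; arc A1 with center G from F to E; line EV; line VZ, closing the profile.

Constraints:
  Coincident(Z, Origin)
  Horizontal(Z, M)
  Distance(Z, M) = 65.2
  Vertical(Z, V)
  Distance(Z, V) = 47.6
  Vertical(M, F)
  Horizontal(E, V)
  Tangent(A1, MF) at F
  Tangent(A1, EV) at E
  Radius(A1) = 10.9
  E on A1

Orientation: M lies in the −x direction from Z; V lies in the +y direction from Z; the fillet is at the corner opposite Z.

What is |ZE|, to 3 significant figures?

72.2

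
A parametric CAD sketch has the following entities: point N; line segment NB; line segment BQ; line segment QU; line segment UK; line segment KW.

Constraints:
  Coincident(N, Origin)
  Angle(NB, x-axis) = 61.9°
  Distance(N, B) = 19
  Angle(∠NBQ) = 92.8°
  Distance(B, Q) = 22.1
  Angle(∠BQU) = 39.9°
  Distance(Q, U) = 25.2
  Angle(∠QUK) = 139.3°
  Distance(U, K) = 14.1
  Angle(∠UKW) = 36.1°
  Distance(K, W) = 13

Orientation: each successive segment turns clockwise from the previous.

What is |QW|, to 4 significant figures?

24.34

N is at the origin; NB runs at 61.9° with length 19.0, so B = (8.949, 16.76). ∠NBQ = 92.8° gives BQ at -25.30° from the x-axis; with |BQ| = 22.1, Q = (28.93, 7.316). ∠BQU = 39.9° gives QU at -165.4° from the x-axis; with |QU| = 25.2, U = (4.543, 0.9637). ∠QUK = 139.3° gives UK at 153.9° from the x-axis; with |UK| = 14.1, K = (-8.119, 7.167). ∠UKW = 36.1° gives KW at 10.00° from the x-axis; with |KW| = 13.0, W = (4.683, 9.424). Then |QW| = |W − Q| = 24.34.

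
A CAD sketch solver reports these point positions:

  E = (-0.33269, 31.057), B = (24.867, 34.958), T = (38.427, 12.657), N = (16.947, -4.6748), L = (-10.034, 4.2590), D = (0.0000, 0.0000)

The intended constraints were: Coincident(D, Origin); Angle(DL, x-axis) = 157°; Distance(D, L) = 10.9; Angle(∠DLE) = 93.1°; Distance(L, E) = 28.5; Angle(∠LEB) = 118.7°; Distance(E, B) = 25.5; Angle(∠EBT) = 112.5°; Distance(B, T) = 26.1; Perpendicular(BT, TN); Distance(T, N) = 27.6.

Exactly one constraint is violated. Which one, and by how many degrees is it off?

Perpendicular(BT, TN) — off by 7.60°.

D = (0.00, 0.00) ✓; DL at 157.0° ✓; |DL| = 10.90 ✓; ∠DLE = 93.10° ✓; |LE| = 28.50 ✓; ∠LEB = 118.7° ✓; |EB| = 25.50 ✓; ∠EBT = 112.5° ✓; |BT| = 26.10 ✓; ∠(BT, TN) = 82.40° ✗; |TN| = 27.60 ✓.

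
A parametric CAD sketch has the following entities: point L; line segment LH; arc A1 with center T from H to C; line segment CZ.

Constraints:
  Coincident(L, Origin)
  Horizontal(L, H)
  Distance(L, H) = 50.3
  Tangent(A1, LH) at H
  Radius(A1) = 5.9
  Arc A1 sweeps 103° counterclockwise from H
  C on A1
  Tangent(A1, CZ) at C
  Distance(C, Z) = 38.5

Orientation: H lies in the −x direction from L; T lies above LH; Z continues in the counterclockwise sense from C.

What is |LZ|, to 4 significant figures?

69.52

L is at the origin; LH is horizontal with |LH| = 50.3 and H on the −x side, so H = (-50.30, 0.000). Since A1 is tangent to LH there, TH ⟂ LH, so T = H + (0, 5.9) = (-50.30, 5.900). On A1, H sits at bearing -90° from T; a 103° counterclockwise sweep puts C at bearing 13°, so C = T + 5.9·(cos 13°, sin 13°) = (-44.55, 7.227). The tangent condition forces TC to be normal to CZ, so CZ runs along (−sin 13°, cos 13°); with |CZ| = 38.5, Z = (-53.21, 44.74). Then |LZ| = |Z − L| = 69.52.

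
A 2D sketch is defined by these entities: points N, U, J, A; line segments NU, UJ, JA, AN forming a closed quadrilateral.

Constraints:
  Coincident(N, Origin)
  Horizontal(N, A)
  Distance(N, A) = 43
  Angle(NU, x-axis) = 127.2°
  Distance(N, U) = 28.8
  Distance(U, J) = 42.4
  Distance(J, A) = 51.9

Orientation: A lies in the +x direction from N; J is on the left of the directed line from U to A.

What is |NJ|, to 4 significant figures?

49.24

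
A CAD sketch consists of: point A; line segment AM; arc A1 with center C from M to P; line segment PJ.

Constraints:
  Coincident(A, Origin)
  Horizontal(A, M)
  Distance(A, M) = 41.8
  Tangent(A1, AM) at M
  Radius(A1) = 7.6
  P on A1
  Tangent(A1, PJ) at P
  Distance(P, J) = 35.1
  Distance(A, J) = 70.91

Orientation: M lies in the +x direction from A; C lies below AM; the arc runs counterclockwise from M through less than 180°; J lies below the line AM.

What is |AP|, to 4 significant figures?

38.22

Checks: |CP| = 7.600 ✓; ∠(CP, PJ) = 90.00° ✓; |PJ| = 35.10 ✓; |AJ| = 70.91 ✓.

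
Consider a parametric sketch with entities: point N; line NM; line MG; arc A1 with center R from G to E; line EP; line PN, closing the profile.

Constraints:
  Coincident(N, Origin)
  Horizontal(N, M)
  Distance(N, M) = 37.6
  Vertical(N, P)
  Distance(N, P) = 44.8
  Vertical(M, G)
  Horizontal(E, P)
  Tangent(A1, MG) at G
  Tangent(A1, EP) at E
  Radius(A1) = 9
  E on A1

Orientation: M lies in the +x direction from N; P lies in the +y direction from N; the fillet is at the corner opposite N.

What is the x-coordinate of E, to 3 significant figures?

28.6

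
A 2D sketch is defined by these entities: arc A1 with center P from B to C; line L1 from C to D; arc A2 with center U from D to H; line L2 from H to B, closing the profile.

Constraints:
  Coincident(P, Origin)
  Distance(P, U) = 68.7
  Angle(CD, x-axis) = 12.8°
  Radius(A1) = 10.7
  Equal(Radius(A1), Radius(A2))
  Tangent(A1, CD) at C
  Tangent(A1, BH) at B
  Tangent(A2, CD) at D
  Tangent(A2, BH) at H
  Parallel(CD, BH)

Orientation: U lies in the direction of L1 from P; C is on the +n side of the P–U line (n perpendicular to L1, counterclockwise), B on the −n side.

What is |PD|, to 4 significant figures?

69.53

Tangency of A1 to both parallel lines with radius 10.7 puts C and B at P ± 10.7·n: C = (-2.371, 10.43), B = (2.371, -10.43). Equal radii place D and H the same way about U: D = U + 10.7·n = (64.62, 25.65), H = U − 10.7·n = (69.36, 4.786). Then |PD| = |D − P| = 69.53.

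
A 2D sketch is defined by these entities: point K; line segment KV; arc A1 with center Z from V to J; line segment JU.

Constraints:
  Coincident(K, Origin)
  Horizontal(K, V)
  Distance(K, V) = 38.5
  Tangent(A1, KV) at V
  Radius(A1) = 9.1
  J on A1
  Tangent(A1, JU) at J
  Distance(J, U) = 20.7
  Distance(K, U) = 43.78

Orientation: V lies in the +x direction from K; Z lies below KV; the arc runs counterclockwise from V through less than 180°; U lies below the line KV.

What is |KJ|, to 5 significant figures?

31.073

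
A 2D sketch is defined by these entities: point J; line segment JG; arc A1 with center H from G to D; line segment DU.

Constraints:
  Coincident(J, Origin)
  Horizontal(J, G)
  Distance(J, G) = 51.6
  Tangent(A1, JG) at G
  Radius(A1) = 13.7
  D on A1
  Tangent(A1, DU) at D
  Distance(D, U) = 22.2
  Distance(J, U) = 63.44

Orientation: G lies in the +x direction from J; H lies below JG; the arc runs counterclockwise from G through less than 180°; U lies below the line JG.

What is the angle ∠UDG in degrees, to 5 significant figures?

121.49°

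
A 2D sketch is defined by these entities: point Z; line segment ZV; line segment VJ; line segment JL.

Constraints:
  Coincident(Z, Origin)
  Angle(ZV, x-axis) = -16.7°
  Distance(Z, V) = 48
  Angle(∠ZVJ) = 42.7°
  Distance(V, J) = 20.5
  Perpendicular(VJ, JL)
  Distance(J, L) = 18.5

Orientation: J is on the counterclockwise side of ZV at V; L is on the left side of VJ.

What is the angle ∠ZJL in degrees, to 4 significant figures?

24.41°

∠ZVJ = 42.7°, so VJ runs at -16.7° + (180° − 42.7°) = 120.6° from the x-axis; with |VJ| = 20.5, J = V + 20.5·(cos 120.6°, sin 120.6°) = (35.54, 3.852). VJ ⟂ JL; with |JL| = 18.5 on the left of VJ, L = J + 18.5·(-0.8607, -0.5090) = (19.62, -5.565). Then cos ∠ZJL = JZ·JL / (|JZ||JL|), giving 24.41°.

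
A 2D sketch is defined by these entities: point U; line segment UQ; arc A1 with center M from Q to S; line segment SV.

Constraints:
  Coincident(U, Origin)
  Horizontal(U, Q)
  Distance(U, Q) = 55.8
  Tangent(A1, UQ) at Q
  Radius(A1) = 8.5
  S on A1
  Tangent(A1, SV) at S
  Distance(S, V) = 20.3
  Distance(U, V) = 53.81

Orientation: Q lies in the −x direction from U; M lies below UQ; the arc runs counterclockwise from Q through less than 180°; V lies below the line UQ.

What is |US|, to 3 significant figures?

63.1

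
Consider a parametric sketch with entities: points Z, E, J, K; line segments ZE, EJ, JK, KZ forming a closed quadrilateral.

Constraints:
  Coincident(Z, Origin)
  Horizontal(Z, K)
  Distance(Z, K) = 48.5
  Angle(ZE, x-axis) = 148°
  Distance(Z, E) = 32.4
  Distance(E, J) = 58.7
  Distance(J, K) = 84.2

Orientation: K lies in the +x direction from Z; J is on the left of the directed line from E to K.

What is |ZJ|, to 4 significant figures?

68.95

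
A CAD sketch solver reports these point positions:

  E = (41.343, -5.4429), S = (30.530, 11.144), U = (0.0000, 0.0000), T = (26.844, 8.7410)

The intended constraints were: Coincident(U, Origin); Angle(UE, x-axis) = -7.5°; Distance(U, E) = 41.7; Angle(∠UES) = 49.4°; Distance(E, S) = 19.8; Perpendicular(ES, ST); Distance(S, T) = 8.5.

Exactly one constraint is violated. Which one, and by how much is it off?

Distance(S, T) = 8.5 — off by 4.10.

U = (0.00, 0.00) ✓; UE at -7.500° ✓; |UE| = 41.70 ✓; ∠UES = 49.40° ✓; |ES| = 19.80 ✓; ∠(ES, ST) = 90.00° ✓; |ST| = 4.400 ✗.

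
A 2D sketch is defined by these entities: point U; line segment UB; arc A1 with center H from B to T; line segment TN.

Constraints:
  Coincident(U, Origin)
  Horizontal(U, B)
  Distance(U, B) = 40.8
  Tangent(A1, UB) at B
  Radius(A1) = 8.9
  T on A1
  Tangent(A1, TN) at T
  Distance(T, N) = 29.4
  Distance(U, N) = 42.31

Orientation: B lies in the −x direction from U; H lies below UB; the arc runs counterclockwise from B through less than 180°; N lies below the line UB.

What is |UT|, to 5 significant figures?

49.135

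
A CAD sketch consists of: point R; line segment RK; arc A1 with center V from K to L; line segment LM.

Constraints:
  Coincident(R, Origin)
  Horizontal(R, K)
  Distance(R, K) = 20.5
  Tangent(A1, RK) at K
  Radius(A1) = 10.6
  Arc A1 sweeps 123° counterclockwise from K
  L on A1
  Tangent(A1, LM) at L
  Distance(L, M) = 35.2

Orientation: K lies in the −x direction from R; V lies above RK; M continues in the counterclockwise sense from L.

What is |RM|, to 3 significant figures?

55.3

R is at the origin; RK is horizontal with |RK| = 20.5 and K on the −x side, so K = (-20.5, 0.00). A1 meets RK tangentially, so VK is at right angles to RK, so V = K + (0, 10.6) = (-20.5, 10.6). On A1, K sits at bearing -90° from V; a 123° counterclockwise sweep puts L at bearing 33°, so L = V + 10.6·(cos 33°, sin 33°) = (-11.6, 16.4). Tangency of A1 to LM means the radius VL is perpendicular to LM, so LM runs along (−sin 33°, cos 33°); with |LM| = 35.2, M = (-30.8, 45.9). Then |RM| = |M − R| = 55.3.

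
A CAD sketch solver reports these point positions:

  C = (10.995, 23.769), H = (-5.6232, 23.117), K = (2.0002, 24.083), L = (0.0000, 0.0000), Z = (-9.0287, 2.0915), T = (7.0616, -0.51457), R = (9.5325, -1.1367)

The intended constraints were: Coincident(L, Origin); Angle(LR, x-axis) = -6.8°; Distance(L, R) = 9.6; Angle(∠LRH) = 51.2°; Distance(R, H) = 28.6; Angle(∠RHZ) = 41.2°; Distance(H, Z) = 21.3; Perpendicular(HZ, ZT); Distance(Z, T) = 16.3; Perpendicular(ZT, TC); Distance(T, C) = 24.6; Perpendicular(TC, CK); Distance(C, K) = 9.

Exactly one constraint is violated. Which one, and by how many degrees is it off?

Perpendicular(TC, CK) — off by 7.20°.

L = (0.00, 0.00) ✓; LR at -6.800° ✓; |LR| = 9.600 ✓; ∠LRH = 51.20° ✓; |RH| = 28.60 ✓; ∠RHZ = 41.20° ✓; |HZ| = 21.30 ✓; ∠(HZ, ZT) = 90.00° ✓; |ZT| = 16.30 ✓; ∠(ZT, TC) = 90.00° ✓; |TC| = 24.60 ✓; ∠(TC, CK) = 97.20° ✗; |CK| = 9.000 ✓.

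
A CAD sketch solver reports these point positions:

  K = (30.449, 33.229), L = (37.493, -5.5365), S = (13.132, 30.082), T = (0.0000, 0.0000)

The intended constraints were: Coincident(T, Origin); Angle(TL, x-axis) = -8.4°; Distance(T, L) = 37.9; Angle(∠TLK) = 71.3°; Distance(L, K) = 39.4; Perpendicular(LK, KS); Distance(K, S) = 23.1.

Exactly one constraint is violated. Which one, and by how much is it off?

Distance(K, S) = 23.1 — off by 5.50.

T = (0.00, 0.00) ✓; TL at -8.400° ✓; |TL| = 37.90 ✓; ∠TLK = 71.30° ✓; |LK| = 39.40 ✓; ∠(LK, KS) = 90.00° ✓; |KS| = 17.60 ✗.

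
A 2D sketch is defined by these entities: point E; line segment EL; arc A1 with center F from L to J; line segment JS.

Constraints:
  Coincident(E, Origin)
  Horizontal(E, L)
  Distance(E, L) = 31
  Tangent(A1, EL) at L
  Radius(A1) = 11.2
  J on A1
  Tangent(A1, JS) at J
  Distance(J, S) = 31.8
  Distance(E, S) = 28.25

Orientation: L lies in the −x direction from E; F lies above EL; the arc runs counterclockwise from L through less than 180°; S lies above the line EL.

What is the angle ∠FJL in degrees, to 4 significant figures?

65.17°

E is at the origin; E and L share the same y with |EL| = 31.0 and L on the −x side, so L = (-31.00, 0.000). A1 meets EL tangentially, so FL is at right angles to EL, so F = L + (0, 11.2) = (-31.00, 11.20). Since FJ ⟂ JS (tangency), |FS| = √(11.2² + 31.8²) = 33.71 regardless of where J sits on A1. So S lies on both circle(E, 28.25) and circle(F, 33.71); the above-EL intersection is S = (-1.878, 28.19). J is the foot of the tangent from S: J = (-22.46, 3.950).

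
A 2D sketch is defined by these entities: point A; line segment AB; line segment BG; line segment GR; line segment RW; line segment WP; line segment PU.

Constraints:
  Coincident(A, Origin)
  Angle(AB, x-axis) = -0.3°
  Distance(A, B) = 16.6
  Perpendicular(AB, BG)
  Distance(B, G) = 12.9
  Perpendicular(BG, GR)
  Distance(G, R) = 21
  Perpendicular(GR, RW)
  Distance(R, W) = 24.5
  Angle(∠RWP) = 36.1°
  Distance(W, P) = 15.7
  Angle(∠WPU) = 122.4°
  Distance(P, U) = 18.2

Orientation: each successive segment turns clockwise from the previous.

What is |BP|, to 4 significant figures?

11.80

A is at the origin; AB runs at -0.3° with length 16.6, so B = (16.60, -0.08692). AB ⟂ BG, so BG runs at -90.30°; with |BG| = 12.9, G = (16.53, -12.99). BG is perpendicular to GR, so GR runs at 179.7°; with |GR| = 21.0, R = (-4.467, -12.88). GR is perpendicular to RW, so RW runs at 89.70°; with |RW| = 24.5, W = (-4.339, 11.62). ∠RWP = 36.1° gives WP at -54.20° from the x-axis; with |WP| = 15.7, P = (4.845, -1.111). Then |BP| = |P − B| = 11.80.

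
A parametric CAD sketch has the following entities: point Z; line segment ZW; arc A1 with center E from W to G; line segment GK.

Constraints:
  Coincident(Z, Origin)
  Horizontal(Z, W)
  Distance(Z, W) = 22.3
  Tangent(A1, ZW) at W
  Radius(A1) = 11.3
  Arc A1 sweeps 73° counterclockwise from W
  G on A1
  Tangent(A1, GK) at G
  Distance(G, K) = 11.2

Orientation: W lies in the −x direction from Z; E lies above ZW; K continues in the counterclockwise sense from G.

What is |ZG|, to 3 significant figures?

14.0

A1 meets ZW tangentially, so EW is at right angles to ZW, so E = W + (0, 11.3) = (-22.3, 11.3). On A1, W sits at bearing -90° from E; a 73° counterclockwise sweep puts G at bearing -17°, so G = E + 11.3·(cos -17°, sin -17°) = (-11.5, 8.00). Then |ZG| = |G − Z| = 14.0.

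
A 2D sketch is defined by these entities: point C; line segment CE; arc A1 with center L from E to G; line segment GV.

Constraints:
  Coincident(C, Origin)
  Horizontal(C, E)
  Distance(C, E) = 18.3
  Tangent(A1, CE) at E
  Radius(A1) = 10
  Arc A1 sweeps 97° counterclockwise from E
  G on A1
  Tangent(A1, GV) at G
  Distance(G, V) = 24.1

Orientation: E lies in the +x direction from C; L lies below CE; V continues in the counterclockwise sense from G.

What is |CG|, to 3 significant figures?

14.0

C is at the origin; CE is horizontal with |CE| = 18.3 and E on the +x side, so E = (18.3, 0.00). A1 meets CE tangentially, so LE is at right angles to CE, so L = E + (0, -10) = (18.3, -10.0). On A1, E sits at bearing 90° from L; a 97° counterclockwise sweep puts G at bearing 187°, so G = L + 10.0·(cos 187°, sin 187°) = (8.37, -11.2). Then |CG| = |G − C| = 14.0.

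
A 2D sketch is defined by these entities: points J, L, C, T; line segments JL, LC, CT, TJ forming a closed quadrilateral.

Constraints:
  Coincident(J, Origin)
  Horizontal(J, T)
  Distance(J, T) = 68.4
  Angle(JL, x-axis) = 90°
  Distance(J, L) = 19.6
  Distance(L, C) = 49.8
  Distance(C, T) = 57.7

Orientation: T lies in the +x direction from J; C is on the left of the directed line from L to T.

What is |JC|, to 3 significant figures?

63.7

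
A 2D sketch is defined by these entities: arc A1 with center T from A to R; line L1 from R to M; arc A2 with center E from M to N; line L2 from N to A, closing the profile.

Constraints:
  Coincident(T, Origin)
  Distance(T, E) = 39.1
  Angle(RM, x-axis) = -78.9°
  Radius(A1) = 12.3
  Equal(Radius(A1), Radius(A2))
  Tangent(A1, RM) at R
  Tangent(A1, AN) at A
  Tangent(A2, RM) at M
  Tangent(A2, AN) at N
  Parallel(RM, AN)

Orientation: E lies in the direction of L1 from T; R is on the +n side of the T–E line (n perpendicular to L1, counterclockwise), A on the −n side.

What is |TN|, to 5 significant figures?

40.989

The slot axis is L1's direction at -78.9°, so u = (cos -78.9°, sin -78.9°) = (0.19252, -0.98129) and n = (−sin -78.9°, cos -78.9°) = (0.98129, 0.19252). T is at the origin and E lies 39.1 along u from T, so E = 39.1·u = (7.5276, -38.369). Tangency of A1 to both parallel lines with radius 12.3 puts R and A at T ± 12.3·n: R = (12.070, 2.3680), A = (-12.070, -2.3680). Equal radii place M and N the same way about E: M = E + 12.3·n = (19.598, -36.001), N = E − 12.3·n = (-4.5423, -40.737). Then |TN| = |N − T| = 40.989.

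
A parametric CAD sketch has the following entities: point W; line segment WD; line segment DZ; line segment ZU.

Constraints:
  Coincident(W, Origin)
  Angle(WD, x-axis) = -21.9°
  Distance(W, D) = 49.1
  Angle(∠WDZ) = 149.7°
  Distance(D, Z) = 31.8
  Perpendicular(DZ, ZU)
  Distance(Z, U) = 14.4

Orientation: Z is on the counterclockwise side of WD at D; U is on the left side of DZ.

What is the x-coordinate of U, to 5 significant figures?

74.912

∠WDZ = 149.7°, so DZ runs at -21.9° + (180° − 149.7°) = 8.4000° from the x-axis; with |DZ| = 31.8, Z = D + 31.8·(cos 8.4000°, sin 8.4000°) = (77.016, -13.668). The perpendicularity gives ZU at right angles to DZ; with |ZU| = 14.4 on the left of DZ, U = Z + 14.4·(-0.14608, 0.98927) = (74.912, 0.57726). So U.x = 74.912.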